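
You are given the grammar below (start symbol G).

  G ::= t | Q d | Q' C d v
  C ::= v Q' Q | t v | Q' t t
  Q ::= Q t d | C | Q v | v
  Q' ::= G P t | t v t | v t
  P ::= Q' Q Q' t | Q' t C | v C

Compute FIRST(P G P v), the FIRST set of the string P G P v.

Add FIRST(P) = { t, v }; P is not nullable, stop.

{ t, v }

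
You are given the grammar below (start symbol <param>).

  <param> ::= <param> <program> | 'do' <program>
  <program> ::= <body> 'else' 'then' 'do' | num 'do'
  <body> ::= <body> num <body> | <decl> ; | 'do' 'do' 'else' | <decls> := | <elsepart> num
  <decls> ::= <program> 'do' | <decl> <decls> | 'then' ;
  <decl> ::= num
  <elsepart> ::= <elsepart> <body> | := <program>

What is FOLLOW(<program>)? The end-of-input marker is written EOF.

In <param> ::= <param> <program>: <program> is at the end, add FOLLOW(<param>) = { EOF, 'do', 'then', :=, num }.
In <param> ::= 'do' <program>: <program> is at the end, add FOLLOW(<param>) = { EOF, 'do', 'then', :=, num }.
In <decls> ::= <program> 'do': add FIRST('do') = { 'do' }.
In <elsepart> ::= := <program>: <program> is at the end, add FOLLOW(<elsepart>) = { 'do', 'then', :=, num }.
Union: FOLLOW(<program>) = { EOF, 'do', 'then', :=, num }.

{ EOF, 'do', 'then', :=, num }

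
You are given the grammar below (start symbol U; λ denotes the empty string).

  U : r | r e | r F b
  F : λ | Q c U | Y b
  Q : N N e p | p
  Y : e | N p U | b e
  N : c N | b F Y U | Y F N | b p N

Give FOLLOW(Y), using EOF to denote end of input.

{ b, c, e, p, r }

In F : Y b: add FIRST(b) = { b }.
In N : b F Y U: add FIRST(U) = { r }.
In N : Y F N: add FIRST(F N) = { b, c, e, p }.
Union: FOLLOW(Y) = { b, c, e, p, r }.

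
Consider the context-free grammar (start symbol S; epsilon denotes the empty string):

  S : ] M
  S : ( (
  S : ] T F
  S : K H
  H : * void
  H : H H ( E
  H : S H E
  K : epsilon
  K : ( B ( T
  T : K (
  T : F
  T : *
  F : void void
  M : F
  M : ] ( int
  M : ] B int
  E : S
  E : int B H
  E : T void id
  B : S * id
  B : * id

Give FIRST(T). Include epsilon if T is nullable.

From T : K (: K nullable, take FIRST(K) ∪ {(} = { ( }.
From T : F: add FIRST(F) = { void }.
T : * contributes {*}.
Union: FIRST(T) = { (, *, void }.

{ (, *, void }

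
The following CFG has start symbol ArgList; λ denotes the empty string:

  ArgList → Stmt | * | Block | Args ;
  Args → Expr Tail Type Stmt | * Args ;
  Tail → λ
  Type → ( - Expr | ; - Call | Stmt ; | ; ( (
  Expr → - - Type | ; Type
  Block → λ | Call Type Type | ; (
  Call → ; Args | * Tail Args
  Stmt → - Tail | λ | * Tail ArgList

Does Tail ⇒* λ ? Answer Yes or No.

Tail has an λ-production, so Tail ⇒ λ.

Yes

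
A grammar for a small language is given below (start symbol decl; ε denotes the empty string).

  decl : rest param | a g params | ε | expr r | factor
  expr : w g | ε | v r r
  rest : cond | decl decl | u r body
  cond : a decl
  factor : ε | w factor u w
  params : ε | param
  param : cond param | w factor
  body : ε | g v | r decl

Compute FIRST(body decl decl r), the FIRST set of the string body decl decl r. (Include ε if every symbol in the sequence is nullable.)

{ a, g, r, u, v, w }

Add FIRST(body)\{ε} = { g, r }; body is nullable, continue.
Add FIRST(decl)\{ε} = { a, r, u, v, w }; decl is nullable, continue.
Add FIRST(decl)\{ε} = { a, r, u, v, w }; decl is nullable, continue.
r is a terminal; add {r} and stop.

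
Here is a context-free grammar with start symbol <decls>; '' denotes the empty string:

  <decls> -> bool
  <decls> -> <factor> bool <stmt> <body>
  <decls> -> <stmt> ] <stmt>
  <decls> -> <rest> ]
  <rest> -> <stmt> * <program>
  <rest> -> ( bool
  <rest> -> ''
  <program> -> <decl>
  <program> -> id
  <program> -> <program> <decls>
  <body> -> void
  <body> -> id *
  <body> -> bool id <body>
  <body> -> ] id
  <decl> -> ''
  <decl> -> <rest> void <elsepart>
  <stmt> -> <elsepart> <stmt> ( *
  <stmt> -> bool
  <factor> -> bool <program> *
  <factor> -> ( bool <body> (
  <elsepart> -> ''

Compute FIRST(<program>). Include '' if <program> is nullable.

From <program> -> <decl>: add FIRST(<decl>) = { (, bool, void, '' } (including '' since <decl> is nullable).
<program> -> id contributes {id}.
From <program> -> <program> <decls>: <program> nullable, take FIRST(<program>) ∪ FIRST(<decls>) = { (, ], bool, id, void }.
Union: FIRST(<program>) = { (, ], bool, id, void, '' }.

{ (, ], bool, id, void, '' }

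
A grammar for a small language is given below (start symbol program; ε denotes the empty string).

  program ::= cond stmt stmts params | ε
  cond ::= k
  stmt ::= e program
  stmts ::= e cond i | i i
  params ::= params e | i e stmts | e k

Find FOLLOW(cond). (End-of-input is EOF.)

{ e, i }

In program ::= cond stmt stmts params: add FIRST(stmt stmts params) = { e }.
In stmts ::= e cond i: add FIRST(i) = { i }.
Union: FOLLOW(cond) = { e, i }.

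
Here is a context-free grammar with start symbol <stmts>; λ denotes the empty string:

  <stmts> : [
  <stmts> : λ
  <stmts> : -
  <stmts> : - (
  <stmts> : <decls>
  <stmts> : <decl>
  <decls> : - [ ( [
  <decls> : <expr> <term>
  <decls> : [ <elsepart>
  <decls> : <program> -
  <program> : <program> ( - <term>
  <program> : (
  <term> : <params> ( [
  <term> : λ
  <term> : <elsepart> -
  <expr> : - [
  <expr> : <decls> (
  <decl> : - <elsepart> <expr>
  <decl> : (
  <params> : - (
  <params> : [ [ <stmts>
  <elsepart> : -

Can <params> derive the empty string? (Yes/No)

No

Nullable nonterminals: <stmts>, <term>.
No production of <params> has an RHS whose symbols are all nullable, so <params> is not nullable.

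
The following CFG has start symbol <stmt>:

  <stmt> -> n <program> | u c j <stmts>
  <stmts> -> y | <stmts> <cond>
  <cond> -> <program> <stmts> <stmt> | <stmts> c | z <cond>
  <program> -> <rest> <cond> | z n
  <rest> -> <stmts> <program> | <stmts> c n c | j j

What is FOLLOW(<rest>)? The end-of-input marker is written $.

In <program> -> <rest> <cond>: add FIRST(<cond>) = { j, y, z }.
Union: FOLLOW(<rest>) = { j, y, z }.

{ j, y, z }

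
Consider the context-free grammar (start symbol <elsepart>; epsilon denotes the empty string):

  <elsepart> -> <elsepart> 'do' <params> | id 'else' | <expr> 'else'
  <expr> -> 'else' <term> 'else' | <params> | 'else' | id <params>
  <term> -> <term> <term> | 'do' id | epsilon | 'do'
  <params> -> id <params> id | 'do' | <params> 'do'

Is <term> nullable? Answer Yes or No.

<term> has an epsilon-production, so <term> ⇒ epsilon.

Yes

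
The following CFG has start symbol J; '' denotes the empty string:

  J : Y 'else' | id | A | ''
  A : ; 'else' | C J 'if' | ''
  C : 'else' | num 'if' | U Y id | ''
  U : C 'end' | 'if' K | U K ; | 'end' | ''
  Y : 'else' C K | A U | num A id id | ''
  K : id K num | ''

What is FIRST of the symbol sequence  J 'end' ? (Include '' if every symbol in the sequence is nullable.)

{ 'else', 'end', 'if', ;, id, num }

Add FIRST(J)\{''} = { 'else', 'end', 'if', ;, id, num }; J is nullable, continue.
'end' is a terminal; add {'end'} and stop.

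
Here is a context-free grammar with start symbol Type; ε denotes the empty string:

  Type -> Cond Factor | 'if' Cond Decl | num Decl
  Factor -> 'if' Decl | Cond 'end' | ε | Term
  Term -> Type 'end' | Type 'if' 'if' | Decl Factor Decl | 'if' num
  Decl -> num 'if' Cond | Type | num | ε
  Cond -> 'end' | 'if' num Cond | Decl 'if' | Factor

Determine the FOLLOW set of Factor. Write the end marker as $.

In Type -> Cond Factor: Factor is at the end, add FOLLOW(Type) = { $, 'end', 'if', num }.
In Term -> Decl Factor Decl: add FIRST(Decl)\{ε} = { 'end', 'if', num }.
  Since Decl is nullable, also add FOLLOW(Term) = { $, 'end', 'if', num }.
In Cond -> Factor: Factor is at the end, add FOLLOW(Cond) = { $, 'end', 'if', num }.
Union: FOLLOW(Factor) = { $, 'end', 'if', num }.

{ $, 'end', 'if', num }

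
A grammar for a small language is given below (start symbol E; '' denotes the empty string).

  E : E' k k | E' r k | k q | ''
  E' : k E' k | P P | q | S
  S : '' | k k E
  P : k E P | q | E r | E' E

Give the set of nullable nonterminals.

{ E, E', P, S }

Directly nullable (have an ''-production): E, S.
E' : P P with every symbol nullable, so E' is nullable.
P : E' E with every symbol nullable, so P is nullable.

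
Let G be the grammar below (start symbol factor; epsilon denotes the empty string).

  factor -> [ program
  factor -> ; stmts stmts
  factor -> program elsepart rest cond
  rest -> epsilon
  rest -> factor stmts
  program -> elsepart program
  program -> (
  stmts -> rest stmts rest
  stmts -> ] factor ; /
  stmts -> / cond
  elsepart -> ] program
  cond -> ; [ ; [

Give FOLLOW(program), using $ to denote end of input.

In factor -> [ program: program is at the end, add FOLLOW(factor) = { $, (, /, ;, [, ] }.
In factor -> program elsepart rest cond: add FIRST(elsepart rest cond) = { ] }.
In program -> elsepart program: program is at the end, add FOLLOW(program) = { $, (, /, ;, [, ] }.
In elsepart -> ] program: program is at the end, add FOLLOW(elsepart) = { (, ;, [, ] }.
Union: FOLLOW(program) = { $, (, /, ;, [, ] }.

{ $, (, /, ;, [, ] }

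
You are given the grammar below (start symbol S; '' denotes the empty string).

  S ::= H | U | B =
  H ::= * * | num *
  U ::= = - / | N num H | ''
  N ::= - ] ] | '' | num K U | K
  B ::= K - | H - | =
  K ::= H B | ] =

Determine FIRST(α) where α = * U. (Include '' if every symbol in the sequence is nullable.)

{ * }

* is a terminal; add {*} and stop.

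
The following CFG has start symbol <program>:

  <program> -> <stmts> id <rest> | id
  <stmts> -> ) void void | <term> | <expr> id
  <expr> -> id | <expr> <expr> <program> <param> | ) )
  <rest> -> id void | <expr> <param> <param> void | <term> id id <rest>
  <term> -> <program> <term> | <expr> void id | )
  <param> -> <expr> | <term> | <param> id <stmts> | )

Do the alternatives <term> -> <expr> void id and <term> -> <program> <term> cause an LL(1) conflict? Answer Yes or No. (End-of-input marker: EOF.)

FIRST(<expr> void id) = { ), id } and FIRST(<program> <term>) = { ), id }.
Both contain ), so the two alternatives are not disjoint — LL(1) conflict.

Yes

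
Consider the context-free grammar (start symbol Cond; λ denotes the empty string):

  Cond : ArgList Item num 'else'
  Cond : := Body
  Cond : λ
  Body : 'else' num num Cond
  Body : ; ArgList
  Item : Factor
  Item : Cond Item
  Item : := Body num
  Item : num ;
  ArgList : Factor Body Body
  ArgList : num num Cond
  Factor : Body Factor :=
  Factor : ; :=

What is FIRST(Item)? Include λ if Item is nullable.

From Item : Factor: add FIRST(Factor) = { 'else', ; }.
From Item : Cond Item: Cond nullable, take FIRST(Cond) ∪ FIRST(Item) = { 'else', :=, ;, num }.
Item : := Body num contributes {:=}.
Item : num ; contributes {num}.
Union: FIRST(Item) = { 'else', :=, ;, num }.

{ 'else', :=, ;, num }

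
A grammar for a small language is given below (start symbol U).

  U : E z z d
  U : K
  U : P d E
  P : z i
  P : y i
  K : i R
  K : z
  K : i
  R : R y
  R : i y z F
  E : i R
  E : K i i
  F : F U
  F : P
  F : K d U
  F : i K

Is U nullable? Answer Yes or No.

No nonterminal in this grammar is nullable.
No production of U has an RHS whose symbols are all nullable, so U is not nullable.

No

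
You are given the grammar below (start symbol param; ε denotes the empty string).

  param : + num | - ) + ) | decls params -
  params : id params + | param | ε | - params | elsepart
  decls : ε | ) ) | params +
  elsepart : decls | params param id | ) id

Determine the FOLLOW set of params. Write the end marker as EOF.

In param : decls params -: add FIRST(-) = { - }.
In params : id params +: add FIRST(+) = { + }.
In params : - params: params is at the end, add FOLLOW(params) = { ), +, -, id }.
In decls : params +: add FIRST(+) = { + }.
In elsepart : params param id: add FIRST(param id) = { ), +, -, id }.
Union: FOLLOW(params) = { ), +, -, id }.

{ ), +, -, id }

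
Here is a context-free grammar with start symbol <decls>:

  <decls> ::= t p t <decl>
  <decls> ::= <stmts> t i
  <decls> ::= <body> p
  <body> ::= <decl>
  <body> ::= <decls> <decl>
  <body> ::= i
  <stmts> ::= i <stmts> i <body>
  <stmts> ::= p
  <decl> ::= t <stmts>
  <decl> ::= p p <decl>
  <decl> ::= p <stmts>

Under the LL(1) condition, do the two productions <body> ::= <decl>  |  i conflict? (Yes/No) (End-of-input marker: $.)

No

FIRST(<decl>) = { p, t } and FIRST(i) = { i }.
The FIRST sets are disjoint and neither alternative is nullable — no conflict.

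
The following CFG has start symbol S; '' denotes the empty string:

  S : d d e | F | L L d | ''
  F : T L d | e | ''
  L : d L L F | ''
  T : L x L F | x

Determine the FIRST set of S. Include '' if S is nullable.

{ d, e, x, '' }

S : d d e contributes {d}.
From S : F: add FIRST(F) = { d, e, x, '' } (including '' since F is nullable).
From S : L L d: L, L nullable, take FIRST(L) ∪ FIRST(L) ∪ {d} = { d }.
S : '' contributes ''.
Union: FIRST(S) = { d, e, x, '' }.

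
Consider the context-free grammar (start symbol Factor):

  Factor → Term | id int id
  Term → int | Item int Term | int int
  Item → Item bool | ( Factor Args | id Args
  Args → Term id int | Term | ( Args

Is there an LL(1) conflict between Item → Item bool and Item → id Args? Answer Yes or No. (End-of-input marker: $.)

Yes

FIRST(Item bool) = { (, id } and FIRST(id Args) = { id }.
Both contain id, so the two alternatives are not disjoint — LL(1) conflict.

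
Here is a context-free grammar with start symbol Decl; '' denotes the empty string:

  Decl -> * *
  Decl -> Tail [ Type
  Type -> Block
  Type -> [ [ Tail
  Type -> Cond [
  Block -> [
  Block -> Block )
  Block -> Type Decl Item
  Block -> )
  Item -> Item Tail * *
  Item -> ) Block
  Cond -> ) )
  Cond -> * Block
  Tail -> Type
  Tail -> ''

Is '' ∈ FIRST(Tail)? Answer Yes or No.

Yes

Tail has an ''-production, so Tail ⇒ ''.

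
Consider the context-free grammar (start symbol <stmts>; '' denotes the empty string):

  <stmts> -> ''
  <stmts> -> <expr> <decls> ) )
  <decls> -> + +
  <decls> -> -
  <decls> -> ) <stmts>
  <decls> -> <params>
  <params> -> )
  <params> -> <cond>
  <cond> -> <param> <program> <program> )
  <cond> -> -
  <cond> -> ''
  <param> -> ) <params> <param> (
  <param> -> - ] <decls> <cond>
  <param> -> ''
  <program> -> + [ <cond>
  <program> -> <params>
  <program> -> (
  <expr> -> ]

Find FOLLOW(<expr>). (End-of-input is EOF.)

In <stmts> -> <expr> <decls> ) ): add FIRST(<decls> ) )) = { (, ), +, - }.
Union: FOLLOW(<expr>) = { (, ), +, - }.

{ (, ), +, - }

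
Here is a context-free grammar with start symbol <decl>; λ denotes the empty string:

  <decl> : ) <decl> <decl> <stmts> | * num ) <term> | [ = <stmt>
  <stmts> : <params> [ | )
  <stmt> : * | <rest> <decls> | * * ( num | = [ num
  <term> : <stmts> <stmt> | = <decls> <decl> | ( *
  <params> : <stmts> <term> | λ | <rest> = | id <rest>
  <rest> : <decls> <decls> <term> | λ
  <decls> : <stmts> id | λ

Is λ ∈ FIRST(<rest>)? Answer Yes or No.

<rest> has an λ-production, so <rest> ⇒ λ.

Yes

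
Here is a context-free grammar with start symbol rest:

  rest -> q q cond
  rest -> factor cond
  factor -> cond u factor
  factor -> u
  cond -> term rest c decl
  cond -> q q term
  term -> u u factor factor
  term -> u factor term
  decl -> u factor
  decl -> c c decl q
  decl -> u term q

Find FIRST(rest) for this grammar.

{ q, u }

rest -> q q cond contributes {q}.
From rest -> factor cond: add FIRST(factor) = { q, u }.
Union: FIRST(rest) = { q, u }.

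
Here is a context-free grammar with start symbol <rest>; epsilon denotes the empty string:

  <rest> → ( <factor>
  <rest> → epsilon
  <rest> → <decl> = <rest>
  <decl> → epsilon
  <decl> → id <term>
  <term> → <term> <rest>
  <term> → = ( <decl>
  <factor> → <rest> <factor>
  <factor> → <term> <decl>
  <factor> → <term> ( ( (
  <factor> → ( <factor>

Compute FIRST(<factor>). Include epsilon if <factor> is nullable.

{ (, =, id }

From <factor> → <rest> <factor>: <rest> nullable, take FIRST(<rest>) ∪ FIRST(<factor>) = { (, =, id }.
From <factor> → <term> <decl>: add FIRST(<term>) = { = }.
From <factor> → <term> ( ( (: add FIRST(<term>) = { = }.
<factor> → ( <factor> contributes {(}.
Union: FIRST(<factor>) = { (, =, id }.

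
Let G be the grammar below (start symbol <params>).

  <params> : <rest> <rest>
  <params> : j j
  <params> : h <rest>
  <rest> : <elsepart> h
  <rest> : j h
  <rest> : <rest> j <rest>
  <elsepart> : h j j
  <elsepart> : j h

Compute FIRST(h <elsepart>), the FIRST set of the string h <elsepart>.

{ h }

h is a terminal; add {h} and stop.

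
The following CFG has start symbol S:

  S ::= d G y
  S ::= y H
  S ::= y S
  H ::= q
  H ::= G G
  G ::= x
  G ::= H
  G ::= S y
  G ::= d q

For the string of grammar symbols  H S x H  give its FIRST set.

{ d, q, x, y }

Add FIRST(H) = { d, q, x, y }; H is not nullable, stop.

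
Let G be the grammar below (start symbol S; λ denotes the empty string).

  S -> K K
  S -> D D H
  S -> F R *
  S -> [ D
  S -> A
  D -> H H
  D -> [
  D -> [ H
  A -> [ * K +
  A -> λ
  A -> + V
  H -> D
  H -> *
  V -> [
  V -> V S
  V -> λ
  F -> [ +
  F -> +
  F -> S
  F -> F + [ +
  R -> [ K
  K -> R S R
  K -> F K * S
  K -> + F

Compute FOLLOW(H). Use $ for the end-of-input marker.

In S -> D D H: H is at the end, add FOLLOW(S) = { $, *, +, [ }.
In D -> H H: add FIRST(H) = { *, [ }.
In D -> H H: H is at the end, add FOLLOW(D) = { $, *, +, [ }.
In D -> [ H: H is at the end, add FOLLOW(D) = { $, *, +, [ }.
Union: FOLLOW(H) = { $, *, +, [ }.

{ $, *, +, [ }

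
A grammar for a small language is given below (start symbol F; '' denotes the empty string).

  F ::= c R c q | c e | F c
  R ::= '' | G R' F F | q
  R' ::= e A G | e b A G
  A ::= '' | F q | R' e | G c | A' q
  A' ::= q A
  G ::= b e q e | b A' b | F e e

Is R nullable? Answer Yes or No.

Yes

R has an ''-production, so R ⇒ ''.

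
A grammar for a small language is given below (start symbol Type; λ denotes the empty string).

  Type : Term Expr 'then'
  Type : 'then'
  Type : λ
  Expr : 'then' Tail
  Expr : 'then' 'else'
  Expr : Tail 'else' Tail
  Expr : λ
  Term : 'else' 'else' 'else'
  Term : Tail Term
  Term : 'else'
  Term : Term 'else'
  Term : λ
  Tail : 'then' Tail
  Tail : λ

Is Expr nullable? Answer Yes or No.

Expr has an λ-production, so Expr ⇒ λ.

Yes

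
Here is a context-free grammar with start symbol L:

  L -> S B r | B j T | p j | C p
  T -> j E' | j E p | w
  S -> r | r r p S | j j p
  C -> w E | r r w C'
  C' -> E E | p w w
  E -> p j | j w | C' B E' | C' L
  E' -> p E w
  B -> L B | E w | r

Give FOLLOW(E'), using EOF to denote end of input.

In T -> j E': E' is at the end, add FOLLOW(T) = { EOF, j, p, r, w }.
In E -> C' B E': E' is at the end, add FOLLOW(E) = { j, p, r, w }.
Union: FOLLOW(E') = { EOF, j, p, r, w }.

{ EOF, j, p, r, w }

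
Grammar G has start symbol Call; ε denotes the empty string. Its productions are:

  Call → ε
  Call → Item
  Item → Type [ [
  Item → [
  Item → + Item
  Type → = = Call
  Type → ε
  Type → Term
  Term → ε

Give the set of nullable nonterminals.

Directly nullable (have an ε-production): Call, Type, Term.
No other nonterminal has a production whose RHS symbols are all nullable.

{ Call, Term, Type }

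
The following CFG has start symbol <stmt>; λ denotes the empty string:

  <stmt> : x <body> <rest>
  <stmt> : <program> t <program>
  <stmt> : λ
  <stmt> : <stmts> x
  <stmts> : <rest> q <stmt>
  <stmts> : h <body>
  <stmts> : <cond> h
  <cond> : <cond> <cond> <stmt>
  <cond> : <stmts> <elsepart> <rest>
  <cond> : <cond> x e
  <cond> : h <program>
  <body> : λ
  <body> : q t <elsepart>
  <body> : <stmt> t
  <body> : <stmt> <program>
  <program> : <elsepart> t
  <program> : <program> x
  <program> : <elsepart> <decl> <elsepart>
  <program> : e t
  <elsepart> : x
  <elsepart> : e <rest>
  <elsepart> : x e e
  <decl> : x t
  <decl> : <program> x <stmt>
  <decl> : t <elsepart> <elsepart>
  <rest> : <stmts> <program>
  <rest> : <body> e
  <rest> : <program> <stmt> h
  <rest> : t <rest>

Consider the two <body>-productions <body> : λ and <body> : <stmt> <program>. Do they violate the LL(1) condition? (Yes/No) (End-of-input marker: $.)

Yes

FIRST(λ) = { λ } and FIRST(<stmt> <program>) = { e, h, q, t, x }.
The first alternative is nullable and FOLLOW(<body>) = { e, h, q, t, x } shares e with FIRST of the second — conflict.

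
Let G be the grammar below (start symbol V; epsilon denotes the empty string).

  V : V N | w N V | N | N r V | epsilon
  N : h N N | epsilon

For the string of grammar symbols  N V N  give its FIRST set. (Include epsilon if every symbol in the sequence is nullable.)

{ h, r, w, epsilon }

Add FIRST(N)\{epsilon} = { h }; N is nullable, continue.
Add FIRST(V)\{epsilon} = { h, r, w }; V is nullable, continue.
Add FIRST(N)\{epsilon} = { h }; N is nullable, continue.
Every symbol is nullable, so include epsilon.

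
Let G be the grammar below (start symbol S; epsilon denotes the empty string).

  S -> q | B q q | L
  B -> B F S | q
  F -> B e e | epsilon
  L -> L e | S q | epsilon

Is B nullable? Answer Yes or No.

Nullable nonterminals: F, L, S.
No production of B has an RHS whose symbols are all nullable, so B is not nullable.

No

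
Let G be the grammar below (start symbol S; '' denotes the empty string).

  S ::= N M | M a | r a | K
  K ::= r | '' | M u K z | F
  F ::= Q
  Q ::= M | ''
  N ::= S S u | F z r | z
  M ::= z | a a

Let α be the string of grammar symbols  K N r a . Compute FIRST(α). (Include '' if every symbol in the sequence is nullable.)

Add FIRST(K)\{''} = { a, r, z }; K is nullable, continue.
Add FIRST(N) = { a, r, u, z }; N is not nullable, stop.

{ a, r, u, z }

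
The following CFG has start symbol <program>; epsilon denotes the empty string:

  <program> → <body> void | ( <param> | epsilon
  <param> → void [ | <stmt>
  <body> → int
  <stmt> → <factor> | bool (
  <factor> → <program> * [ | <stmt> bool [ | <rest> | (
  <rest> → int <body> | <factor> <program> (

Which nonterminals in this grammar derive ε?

Directly nullable (have an epsilon-production): <program>.
No other nonterminal has a production whose RHS symbols are all nullable.

{ <program> }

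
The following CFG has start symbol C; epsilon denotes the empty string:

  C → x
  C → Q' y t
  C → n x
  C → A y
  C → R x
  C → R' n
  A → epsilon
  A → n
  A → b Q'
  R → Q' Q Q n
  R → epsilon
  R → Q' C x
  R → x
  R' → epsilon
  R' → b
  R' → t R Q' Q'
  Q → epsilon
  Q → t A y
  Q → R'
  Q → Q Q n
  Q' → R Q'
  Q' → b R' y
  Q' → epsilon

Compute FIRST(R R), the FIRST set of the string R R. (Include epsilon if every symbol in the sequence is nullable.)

{ b, n, t, x, y, epsilon }

Add FIRST(R)\{epsilon} = { b, n, t, x, y }; R is nullable, continue.
Add FIRST(R)\{epsilon} = { b, n, t, x, y }; R is nullable, continue.
Every symbol is nullable, so include epsilon.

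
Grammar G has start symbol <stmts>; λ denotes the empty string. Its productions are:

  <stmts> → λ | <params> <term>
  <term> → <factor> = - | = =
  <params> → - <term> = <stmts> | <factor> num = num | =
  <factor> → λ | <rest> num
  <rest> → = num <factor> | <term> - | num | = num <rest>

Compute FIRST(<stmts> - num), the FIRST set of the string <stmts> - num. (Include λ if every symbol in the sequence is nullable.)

{ -, =, num }

Add FIRST(<stmts>)\{λ} = { -, =, num }; <stmts> is nullable, continue.
- is a terminal; add {-} and stop.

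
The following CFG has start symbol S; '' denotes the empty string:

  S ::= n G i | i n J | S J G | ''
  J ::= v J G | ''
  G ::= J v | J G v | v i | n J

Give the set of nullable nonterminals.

{ J, S }

Directly nullable (have an ''-production): S, J.
No other nonterminal has a production whose RHS symbols are all nullable.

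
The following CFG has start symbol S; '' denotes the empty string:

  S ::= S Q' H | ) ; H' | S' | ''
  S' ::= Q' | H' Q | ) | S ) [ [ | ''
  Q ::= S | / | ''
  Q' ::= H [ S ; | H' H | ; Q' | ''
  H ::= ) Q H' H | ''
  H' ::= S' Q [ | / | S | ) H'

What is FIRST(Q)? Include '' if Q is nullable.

From Q ::= S: add FIRST(S) = { ), /, ;, [, '' } (including '' since S is nullable).
Q ::= / contributes {/}.
Q ::= '' contributes ''.
Union: FIRST(Q) = { ), /, ;, [, '' }.

{ ), /, ;, [, '' }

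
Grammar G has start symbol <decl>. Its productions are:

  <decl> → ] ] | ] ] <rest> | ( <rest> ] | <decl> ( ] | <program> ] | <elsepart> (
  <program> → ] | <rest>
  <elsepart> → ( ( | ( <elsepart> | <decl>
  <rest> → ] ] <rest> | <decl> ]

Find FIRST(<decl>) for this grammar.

<decl> → ] ] contributes {]}.
<decl> → ] ] <rest> contributes {]}.
<decl> → ( <rest> ] contributes {(}.
From <decl> → <decl> ( ]: add FIRST(<decl>) = { (, ] }.
From <decl> → <program> ]: add FIRST(<program>) = { (, ] }.
From <decl> → <elsepart> (: add FIRST(<elsepart>) = { (, ] }.
Union: FIRST(<decl>) = { (, ] }.

{ (, ] }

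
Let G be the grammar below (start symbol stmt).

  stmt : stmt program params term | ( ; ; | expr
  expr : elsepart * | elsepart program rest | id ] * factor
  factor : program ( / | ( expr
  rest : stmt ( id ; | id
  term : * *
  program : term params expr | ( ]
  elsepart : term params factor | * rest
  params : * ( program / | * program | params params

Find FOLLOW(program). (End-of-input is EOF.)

{ (, *, /, id }

In stmt : stmt program params term: add FIRST(params term) = { * }.
In expr : elsepart program rest: add FIRST(rest) = { (, *, id }.
In factor : program ( /: add FIRST(( /) = { ( }.
In params : * ( program /: add FIRST(/) = { / }.
In params : * program: program is at the end, add FOLLOW(params) = { (, *, id }.
Union: FOLLOW(program) = { (, *, /, id }.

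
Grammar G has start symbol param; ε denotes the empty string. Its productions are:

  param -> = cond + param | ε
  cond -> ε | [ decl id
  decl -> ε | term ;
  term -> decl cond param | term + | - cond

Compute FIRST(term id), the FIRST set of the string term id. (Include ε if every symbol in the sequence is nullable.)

Add FIRST(term)\{ε} = { +, -, ;, =, [ }; term is nullable, continue.
id is a terminal; add {id} and stop.

{ +, -, ;, =, [, id }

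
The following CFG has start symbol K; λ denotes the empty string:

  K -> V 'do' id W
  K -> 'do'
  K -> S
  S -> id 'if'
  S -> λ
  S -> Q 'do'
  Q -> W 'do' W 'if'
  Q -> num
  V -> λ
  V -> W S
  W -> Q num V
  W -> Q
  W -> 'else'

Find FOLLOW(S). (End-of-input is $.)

{ $, 'do', 'else', 'if', id, num }

In K -> S: S is at the end, add FOLLOW(K) = { $ }.
In V -> W S: S is at the end, add FOLLOW(V) = { $, 'do', 'else', 'if', id, num }.
Union: FOLLOW(S) = { $, 'do', 'else', 'if', id, num }.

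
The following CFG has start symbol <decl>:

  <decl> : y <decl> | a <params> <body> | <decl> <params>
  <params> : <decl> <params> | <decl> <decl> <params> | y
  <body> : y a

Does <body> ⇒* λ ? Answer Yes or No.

No

No nonterminal in this grammar is nullable.
No production of <body> has an RHS whose symbols are all nullable, so <body> is not nullable.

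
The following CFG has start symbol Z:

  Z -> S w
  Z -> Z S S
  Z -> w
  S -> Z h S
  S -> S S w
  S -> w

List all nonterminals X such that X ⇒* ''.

{ } (none)

No nonterminal has an empty production or an RHS whose symbols are all nullable.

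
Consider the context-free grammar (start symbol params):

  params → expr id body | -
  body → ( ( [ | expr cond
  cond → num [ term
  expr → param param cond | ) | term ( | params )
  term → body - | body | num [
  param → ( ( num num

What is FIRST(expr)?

{ (, ), -, num }

From expr → param param cond: add FIRST(param) = { ( }.
expr → ) contributes {)}.
From expr → term (: add FIRST(term) = { (, ), -, num }.
From expr → params ): add FIRST(params) = { (, ), -, num }.
Union: FIRST(expr) = { (, ), -, num }.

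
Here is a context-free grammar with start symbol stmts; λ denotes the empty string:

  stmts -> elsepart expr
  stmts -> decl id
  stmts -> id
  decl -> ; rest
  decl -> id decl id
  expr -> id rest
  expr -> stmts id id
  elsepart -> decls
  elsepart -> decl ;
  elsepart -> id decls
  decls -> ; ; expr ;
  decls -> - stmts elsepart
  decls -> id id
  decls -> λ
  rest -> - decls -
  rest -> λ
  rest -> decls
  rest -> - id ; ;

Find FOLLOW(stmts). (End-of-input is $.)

stmts is the start symbol, so $ ∈ FOLLOW(stmts).
In expr -> stmts id id: add FIRST(id id) = { id }.
In decls -> - stmts elsepart: add FIRST(elsepart)\{λ} = { -, ;, id }.
  Since elsepart is nullable, also add FOLLOW(decls) = { $, -, ;, id }.
Union: FOLLOW(stmts) = { $, -, ;, id }.

{ $, -, ;, id }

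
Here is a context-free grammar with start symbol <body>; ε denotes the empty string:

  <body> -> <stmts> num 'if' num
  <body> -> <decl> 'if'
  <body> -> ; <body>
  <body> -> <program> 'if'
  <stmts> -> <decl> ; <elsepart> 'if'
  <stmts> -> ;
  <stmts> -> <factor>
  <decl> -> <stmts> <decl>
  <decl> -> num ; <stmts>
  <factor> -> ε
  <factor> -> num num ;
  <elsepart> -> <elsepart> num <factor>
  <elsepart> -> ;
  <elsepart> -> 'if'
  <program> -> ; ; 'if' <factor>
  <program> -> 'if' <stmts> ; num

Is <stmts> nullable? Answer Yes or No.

<stmts> -> <factor> and each of <factor> is nullable, so <stmts> ⇒* ε.

Yes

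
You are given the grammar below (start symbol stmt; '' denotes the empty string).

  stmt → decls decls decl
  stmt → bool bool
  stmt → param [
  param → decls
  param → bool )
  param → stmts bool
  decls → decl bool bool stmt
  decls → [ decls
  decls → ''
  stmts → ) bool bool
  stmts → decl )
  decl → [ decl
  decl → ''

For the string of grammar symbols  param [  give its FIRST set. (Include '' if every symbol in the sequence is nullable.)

Add FIRST(param)\{''} = { ), [, bool }; param is nullable, continue.
[ is a terminal; add {[} and stop.

{ ), [, bool }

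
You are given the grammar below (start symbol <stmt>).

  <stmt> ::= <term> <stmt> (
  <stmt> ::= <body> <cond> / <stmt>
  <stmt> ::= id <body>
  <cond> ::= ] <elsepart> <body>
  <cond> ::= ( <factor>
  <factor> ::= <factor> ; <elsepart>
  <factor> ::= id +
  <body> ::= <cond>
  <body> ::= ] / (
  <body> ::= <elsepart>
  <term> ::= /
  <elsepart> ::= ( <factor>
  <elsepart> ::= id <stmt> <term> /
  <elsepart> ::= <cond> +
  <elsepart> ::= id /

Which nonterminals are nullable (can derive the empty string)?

No nonterminal has an empty production or an RHS whose symbols are all nullable.

{ } (none)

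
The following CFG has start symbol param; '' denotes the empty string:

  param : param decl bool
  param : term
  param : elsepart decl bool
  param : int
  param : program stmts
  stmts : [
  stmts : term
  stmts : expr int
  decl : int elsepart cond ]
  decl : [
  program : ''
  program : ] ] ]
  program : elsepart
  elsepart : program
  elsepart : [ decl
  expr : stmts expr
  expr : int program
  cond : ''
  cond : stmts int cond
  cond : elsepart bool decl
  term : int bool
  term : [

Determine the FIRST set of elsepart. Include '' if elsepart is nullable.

From elsepart : program: add FIRST(program) = { [, ], '' } (including '' since program is nullable).
elsepart : [ decl contributes {[}.
Union: FIRST(elsepart) = { [, ], '' }.

{ [, ], '' }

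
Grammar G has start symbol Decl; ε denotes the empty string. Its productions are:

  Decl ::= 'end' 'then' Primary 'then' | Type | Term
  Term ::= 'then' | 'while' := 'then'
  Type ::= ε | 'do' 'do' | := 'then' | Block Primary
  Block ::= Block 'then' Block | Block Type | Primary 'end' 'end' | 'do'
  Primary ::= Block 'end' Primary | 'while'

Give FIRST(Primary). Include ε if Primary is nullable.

From Primary ::= Block 'end' Primary: add FIRST(Block) = { 'do', 'while' }.
Primary ::= 'while' contributes {'while'}.
Union: FIRST(Primary) = { 'do', 'while' }.

{ 'do', 'while' }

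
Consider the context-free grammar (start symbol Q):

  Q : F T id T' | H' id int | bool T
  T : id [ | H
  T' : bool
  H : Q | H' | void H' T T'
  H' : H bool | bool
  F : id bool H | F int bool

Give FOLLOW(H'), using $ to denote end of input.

In Q : H' id int: add FIRST(id int) = { id }.
In H : H': H' is at the end, add FOLLOW(H) = { $, bool, id, int, void }.
In H : void H' T T': add FIRST(T T') = { bool, id, void }.
Union: FOLLOW(H') = { $, bool, id, int, void }.

{ $, bool, id, int, void }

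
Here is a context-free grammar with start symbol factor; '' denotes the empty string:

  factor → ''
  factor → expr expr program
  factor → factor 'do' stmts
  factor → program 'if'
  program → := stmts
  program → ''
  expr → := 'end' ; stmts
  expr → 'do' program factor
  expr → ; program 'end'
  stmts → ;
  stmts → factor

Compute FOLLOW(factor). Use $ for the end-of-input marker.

factor is the start symbol, so $ ∈ FOLLOW(factor).
In factor → factor 'do' stmts: add FIRST('do' stmts) = { 'do' }.
In expr → 'do' program factor: factor is at the end, add FOLLOW(expr) = { $, 'do', 'end', 'if', :=, ; }.
In stmts → factor: factor is at the end, add FOLLOW(stmts) = { $, 'do', 'end', 'if', :=, ; }.
Union: FOLLOW(factor) = { $, 'do', 'end', 'if', :=, ; }.

{ $, 'do', 'end', 'if', :=, ; }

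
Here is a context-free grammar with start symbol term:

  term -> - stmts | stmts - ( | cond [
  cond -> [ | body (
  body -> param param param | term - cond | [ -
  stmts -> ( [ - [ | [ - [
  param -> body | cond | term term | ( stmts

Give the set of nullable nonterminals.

{ } (none)

No nonterminal has an empty production or an RHS whose symbols are all nullable.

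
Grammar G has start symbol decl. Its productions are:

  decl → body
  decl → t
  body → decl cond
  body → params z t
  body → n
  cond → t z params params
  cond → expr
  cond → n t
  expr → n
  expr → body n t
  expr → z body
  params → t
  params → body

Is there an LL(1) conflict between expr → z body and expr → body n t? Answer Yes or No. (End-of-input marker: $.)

No

FIRST(z body) = { z } and FIRST(body n t) = { n, t }.
The FIRST sets are disjoint and neither alternative is nullable — no conflict.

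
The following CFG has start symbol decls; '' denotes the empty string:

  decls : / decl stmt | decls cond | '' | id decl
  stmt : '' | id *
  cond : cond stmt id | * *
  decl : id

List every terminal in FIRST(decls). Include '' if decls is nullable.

decls : / decl stmt contributes {/}.
From decls : decls cond: decls nullable, take FIRST(decls) ∪ FIRST(cond) = { *, /, id }.
decls : '' contributes ''.
decls : id decl contributes {id}.
Union: FIRST(decls) = { *, /, id, '' }.

{ *, /, id, '' }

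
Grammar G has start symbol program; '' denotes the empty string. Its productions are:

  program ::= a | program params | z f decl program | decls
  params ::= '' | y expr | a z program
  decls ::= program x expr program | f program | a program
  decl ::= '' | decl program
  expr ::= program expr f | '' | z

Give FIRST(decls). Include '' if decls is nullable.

{ a, f, z }

From decls ::= program x expr program: add FIRST(program) = { a, f, z }.
decls ::= f program contributes {f}.
decls ::= a program contributes {a}.
Union: FIRST(decls) = { a, f, z }.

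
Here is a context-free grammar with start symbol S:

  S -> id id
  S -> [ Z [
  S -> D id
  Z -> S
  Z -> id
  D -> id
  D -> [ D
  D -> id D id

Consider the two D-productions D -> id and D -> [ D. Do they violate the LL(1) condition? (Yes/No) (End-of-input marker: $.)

FIRST(id) = { id } and FIRST([ D) = { [ }.
The FIRST sets are disjoint and neither alternative is nullable — no conflict.

No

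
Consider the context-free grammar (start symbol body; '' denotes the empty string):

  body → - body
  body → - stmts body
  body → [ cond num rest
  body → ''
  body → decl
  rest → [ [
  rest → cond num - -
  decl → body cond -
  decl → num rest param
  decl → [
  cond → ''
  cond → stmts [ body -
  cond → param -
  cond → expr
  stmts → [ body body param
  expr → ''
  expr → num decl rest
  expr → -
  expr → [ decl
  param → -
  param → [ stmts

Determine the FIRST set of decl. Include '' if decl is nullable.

{ -, [, num }

From decl → body cond -: body, cond nullable, take FIRST(body) ∪ FIRST(cond) ∪ {-} = { -, [, num }.
decl → num rest param contributes {num}.
decl → [ contributes {[}.
Union: FIRST(decl) = { -, [, num }.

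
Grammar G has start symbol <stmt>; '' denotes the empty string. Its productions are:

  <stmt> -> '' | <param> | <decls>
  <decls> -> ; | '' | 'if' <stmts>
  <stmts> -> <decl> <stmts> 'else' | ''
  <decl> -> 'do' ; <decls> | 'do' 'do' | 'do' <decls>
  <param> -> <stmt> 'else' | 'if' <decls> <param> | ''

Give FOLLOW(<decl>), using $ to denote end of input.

{ 'do', 'else' }

In <stmts> -> <decl> <stmts> 'else': add FIRST(<stmts> 'else') = { 'do', 'else' }.
Union: FOLLOW(<decl>) = { 'do', 'else' }.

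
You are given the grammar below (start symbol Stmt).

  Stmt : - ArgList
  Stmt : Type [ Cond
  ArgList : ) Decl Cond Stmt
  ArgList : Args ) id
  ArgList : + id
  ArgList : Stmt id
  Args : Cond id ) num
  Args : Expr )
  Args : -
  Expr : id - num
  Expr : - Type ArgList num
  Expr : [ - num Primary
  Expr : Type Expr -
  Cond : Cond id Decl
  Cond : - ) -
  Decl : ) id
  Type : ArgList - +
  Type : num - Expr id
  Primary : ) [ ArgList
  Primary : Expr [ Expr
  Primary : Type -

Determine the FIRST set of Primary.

Primary : ) [ ArgList contributes {)}.
From Primary : Expr [ Expr: add FIRST(Expr) = { ), +, -, [, id, num }.
From Primary : Type -: add FIRST(Type) = { ), +, -, [, id, num }.
Union: FIRST(Primary) = { ), +, -, [, id, num }.

{ ), +, -, [, id, num }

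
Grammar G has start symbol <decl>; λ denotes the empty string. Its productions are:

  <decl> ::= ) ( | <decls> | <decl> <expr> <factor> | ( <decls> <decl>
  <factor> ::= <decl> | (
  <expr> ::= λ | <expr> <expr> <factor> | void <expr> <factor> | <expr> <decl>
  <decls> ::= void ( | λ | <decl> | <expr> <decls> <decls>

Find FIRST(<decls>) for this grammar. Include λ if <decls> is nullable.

<decls> ::= void ( contributes {void}.
<decls> ::= λ contributes λ.
From <decls> ::= <decl>: add FIRST(<decl>) = { (, ), void, λ } (including λ since <decl> is nullable).
From <decls> ::= <expr> <decls> <decls>: <expr>, <decls>, <decls> nullable, take FIRST(<expr>) ∪ FIRST(<decls>) ∪ FIRST(<decls>) = { (, ), void }; also λ since the whole RHS is nullable.
Union: FIRST(<decls>) = { (, ), void, λ }.

{ (, ), void, λ }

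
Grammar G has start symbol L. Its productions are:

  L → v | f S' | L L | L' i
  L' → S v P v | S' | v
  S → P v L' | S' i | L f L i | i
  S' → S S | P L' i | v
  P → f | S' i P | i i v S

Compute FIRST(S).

From S → P v L': add FIRST(P) = { f, i, v }.
From S → S' i: add FIRST(S') = { f, i, v }.
From S → L f L i: add FIRST(L) = { f, i, v }.
S → i contributes {i}.
Union: FIRST(S) = { f, i, v }.

{ f, i, v }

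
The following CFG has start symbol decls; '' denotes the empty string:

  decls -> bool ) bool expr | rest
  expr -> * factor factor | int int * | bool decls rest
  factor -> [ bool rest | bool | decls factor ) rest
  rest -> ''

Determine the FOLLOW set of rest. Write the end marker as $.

{ $, ), [, bool }

In decls -> rest: rest is at the end, add FOLLOW(decls) = { $, [, bool }.
In expr -> bool decls rest: rest is at the end, add FOLLOW(expr) = { $, [, bool }.
In factor -> [ bool rest: rest is at the end, add FOLLOW(factor) = { $, ), [, bool }.
In factor -> decls factor ) rest: rest is at the end, add FOLLOW(factor) = { $, ), [, bool }.
Union: FOLLOW(rest) = { $, ), [, bool }.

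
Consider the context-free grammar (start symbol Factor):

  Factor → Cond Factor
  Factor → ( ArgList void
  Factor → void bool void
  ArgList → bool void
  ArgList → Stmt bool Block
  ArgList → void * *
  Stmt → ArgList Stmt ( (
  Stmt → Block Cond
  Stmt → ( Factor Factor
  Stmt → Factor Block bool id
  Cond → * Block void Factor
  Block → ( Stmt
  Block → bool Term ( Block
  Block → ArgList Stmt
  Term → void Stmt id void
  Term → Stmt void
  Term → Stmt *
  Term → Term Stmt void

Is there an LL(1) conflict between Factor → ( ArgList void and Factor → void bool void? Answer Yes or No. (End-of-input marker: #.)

FIRST(( ArgList void) = { ( } and FIRST(void bool void) = { void }.
The FIRST sets are disjoint and neither alternative is nullable — no conflict.

No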